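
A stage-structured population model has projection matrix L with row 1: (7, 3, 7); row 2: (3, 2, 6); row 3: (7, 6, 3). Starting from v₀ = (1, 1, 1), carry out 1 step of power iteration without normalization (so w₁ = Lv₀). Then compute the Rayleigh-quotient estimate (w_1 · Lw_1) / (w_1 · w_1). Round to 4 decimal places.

w1 = Lv₀ = (7·1 + 3·1 + 7·1; 3·1 + 2·1 + 6·1; 7·1 + 6·1 + 3·1) = (17, 11, 16)
Lw1 = (264, 169, 233)
w1·Lw1 = 17·264 + 11·169 + 16·233 = 10075; w1·w1 = 17·17 + 11·11 + 16·16 = 666
λ ≈ 10075/666 = 15.1276

15.1276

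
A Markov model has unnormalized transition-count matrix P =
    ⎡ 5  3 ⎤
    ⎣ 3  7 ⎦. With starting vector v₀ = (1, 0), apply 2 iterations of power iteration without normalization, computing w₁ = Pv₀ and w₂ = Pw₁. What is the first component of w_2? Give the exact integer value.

w1 = Pv₀ = (5·1 + 3·0; 3·1 + 7·0) = (5, 3)
w2 = Pw1 = (5·5 + 3·3; 3·5 + 7·3) = (34, 36)
The requested component of w2 is 34.

34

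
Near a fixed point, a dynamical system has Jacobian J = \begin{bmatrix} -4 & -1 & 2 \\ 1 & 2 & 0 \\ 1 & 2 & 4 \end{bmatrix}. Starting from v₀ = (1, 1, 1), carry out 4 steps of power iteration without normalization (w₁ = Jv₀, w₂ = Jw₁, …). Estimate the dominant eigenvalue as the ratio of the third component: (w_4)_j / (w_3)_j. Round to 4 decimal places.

w1 = Jv₀ = ((-4)·1 + (-1)·1 + 2·1; 1·1 + 2·1 + 0·1; 1·1 + 2·1 + 4·1) = (-3, 3, 7)
w2 = Jw1 = ((-4)·(-3) + (-1)·3 + 2·7; 1·(-3) + 2·3 + 0·7; 1·(-3) + 2·3 + 4·7) = (23, 3, 31)
w3 = Jw2 = (-33, 29, 153)
w4 = Jw3 = (409, 25, 637)
Ratio at component: 637 / 153 = 4.1634

4.1634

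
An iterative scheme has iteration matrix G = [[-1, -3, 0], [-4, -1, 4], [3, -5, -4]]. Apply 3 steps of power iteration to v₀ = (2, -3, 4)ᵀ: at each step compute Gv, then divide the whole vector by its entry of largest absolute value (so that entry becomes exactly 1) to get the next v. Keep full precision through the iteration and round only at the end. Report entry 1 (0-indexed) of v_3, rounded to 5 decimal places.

-0.19372

Gv0 = (7.000000, 11.000000, 5.000000); divide by 11.000000 → v1 = (0.636364, 1.000000, 0.454545)
Gv1 = (-3.636364, -1.727273, -4.909091); divide by -4.909091 → v2 = (0.740741, 0.351852, 1.000000)
Gv2 = (-1.796296, 0.685185, -3.537037); divide by -3.537037 → v3 = (0.507853, -0.193717, 1.000000)
Requested entry of v3: -37/191 = -0.19372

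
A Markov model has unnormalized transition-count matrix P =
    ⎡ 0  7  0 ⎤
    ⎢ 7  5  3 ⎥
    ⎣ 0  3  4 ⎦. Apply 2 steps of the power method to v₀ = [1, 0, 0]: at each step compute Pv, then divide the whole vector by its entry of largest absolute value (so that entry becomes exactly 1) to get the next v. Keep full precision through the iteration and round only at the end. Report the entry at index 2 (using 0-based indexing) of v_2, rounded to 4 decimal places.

Pv0 = (0.00000, 7.00000, 0.00000); divide by 7.00000 → v1 = (0.00000, 1.00000, 0.00000)
Pv1 = (7.00000, 5.00000, 3.00000); divide by 7.00000 → v2 = (1.00000, 0.71429, 0.42857)
Requested entry of v2: 21/49 = 0.4286

0.4286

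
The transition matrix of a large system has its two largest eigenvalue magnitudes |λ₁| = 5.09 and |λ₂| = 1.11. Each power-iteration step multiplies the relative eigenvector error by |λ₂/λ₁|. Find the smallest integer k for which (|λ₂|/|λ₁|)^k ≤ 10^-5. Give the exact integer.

|λ₂/λ₁| = 1.11/5.09 = 0.21807
Need k ≥ ln(10^-5) / ln(0.21807) = -11.5129 / -1.5229 ≈ 7.560
Smallest integer k satisfying the bound: 8

8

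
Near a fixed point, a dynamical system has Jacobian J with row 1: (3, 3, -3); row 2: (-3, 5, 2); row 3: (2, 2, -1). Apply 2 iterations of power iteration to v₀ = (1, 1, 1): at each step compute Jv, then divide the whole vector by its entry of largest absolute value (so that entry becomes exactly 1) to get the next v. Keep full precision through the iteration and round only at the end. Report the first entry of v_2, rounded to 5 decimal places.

Jv0 = (3.000000, 4.000000, 3.000000); divide by 4.000000 → v1 = (0.750000, 1.000000, 0.750000)
Jv1 = (3.000000, 4.250000, 2.750000); divide by 4.250000 → v2 = (0.705882, 1.000000, 0.647059)
Requested entry of v2: 12/17 = 0.70588

0.70588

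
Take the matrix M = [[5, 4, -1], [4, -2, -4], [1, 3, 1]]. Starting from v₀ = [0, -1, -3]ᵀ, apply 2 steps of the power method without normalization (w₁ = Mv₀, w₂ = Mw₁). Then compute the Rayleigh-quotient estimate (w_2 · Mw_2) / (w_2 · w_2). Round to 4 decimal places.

w1 = Mv₀ = (-1, 14, -6)
w2 = Mw1 = (57, -8, 35)
Mw2 = (218, 104, 68)
w2·Mw2 = 57·218 + (-8)·104 + 35·68 = 13974; w2·w2 = 57·57 + (-8)·(-8) + 35·35 = 4538
λ ≈ 13974/4538 = 3.0793

λ ≈ 3.0793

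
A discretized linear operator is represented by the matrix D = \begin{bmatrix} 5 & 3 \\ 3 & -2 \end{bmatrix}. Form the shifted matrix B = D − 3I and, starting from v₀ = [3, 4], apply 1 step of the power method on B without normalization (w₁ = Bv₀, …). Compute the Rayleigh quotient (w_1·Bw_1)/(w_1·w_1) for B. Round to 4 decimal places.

B = D − 3I has rows (2, 3); (3, -5)
w1 = Bv₀ = (18, -11)
Bw1 = (3, 109)
w1·Bw1 = -1145; w1·w1 = 445; μ ≈ -1145/445 = -2.5730

-2.5730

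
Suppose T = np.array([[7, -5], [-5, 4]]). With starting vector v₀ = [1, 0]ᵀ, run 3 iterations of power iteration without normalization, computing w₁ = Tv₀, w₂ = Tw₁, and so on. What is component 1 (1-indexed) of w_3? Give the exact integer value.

793

w1 = Tv₀ = (7, -5)
w2 = Tw1 = (74, -55)
w3 = Tw2 = (793, -590)
The requested component of w3 is 793.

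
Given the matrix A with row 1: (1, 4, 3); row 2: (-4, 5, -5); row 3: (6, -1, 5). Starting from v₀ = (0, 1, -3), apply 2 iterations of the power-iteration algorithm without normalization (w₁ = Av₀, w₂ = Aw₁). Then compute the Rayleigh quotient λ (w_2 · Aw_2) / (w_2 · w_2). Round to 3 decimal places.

w1 = Av₀ = (1·0 + 4·1 + 3·(-3); (-4)·0 + 5·1 + (-5)·(-3); 6·0 + (-1)·1 + 5·(-3)) = (-5, 20, -16)
w2 = Aw1 = (1·(-5) + 4·20 + 3·(-16); (-4)·(-5) + 5·20 + (-5)·(-16); 6·(-5) + (-1)·20 + 5·(-16)) = (27, 200, -130)
Aw2 = (437, 1542, -688)
w2·Aw2 = 27·437 + 200·1542 + (-130)·(-688) = 409639; w2·w2 = 27·27 + 200·200 + (-130)·(-130) = 57629
λ ≈ 409639/57629 = 7.108

λ ≈ 7.108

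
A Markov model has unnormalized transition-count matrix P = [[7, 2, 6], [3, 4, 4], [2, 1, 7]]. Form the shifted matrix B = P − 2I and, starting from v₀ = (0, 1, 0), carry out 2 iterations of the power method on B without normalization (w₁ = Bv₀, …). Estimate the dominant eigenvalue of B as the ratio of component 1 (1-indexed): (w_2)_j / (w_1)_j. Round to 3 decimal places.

B = P − 2I has rows (5, 2, 6); (3, 2, 4); (2, 1, 5)
w1 = Bv₀ = (2, 2, 1)
w2 = Bw1 = (20, 14, 11)
Ratio: 20/2 = 10.000

μ ≈ 10.000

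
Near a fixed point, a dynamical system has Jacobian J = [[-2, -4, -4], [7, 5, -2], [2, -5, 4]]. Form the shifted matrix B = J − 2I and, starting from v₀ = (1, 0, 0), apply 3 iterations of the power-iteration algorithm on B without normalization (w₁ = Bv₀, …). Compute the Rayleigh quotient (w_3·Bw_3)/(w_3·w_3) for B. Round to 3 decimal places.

-3.994

B = J − 2I has rows (-4, -4, -4); (7, 3, -2); (2, -5, 2)
w1 = Bv₀ = ((-4)·1 + (-4)·0 + (-4)·0; 7·1 + 3·0 + (-2)·0; 2·1 + (-5)·0 + 2·0) = (-4, 7, 2)
w2 = Bw1 = ((-4)·(-4) + (-4)·7 + (-4)·2; 7·(-4) + 3·7 + (-2)·2; 2·(-4) + (-5)·7 + 2·2) = (-20, -11, -39)
w3 = Bw2 = (280, -95, -63)
Bw3 = (-488, 1801, 909)
w3·Bw3 = -365002; w3·w3 = 91394; μ ≈ -365002/91394 = -3.994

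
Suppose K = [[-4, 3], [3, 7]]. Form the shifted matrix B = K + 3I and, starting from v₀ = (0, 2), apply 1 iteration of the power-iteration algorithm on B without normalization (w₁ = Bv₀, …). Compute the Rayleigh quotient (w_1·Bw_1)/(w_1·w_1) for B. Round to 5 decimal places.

μ ≈ 10.74312

B = K + 3I has rows (-1, 3); (3, 10)
w1 = Bv₀ = ((-1)·0 + 3·2; 3·0 + 10·2) = (6, 20)
Bw1 = (54, 218)
w1·Bw1 = 4684; w1·w1 = 436; μ ≈ 4684/436 = 10.74312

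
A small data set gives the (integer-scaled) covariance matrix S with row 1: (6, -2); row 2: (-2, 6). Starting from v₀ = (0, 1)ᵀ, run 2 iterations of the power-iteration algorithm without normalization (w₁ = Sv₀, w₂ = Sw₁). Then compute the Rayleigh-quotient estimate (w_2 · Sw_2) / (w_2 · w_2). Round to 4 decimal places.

w1 = Sv₀ = (6·0 + (-2)·1; (-2)·0 + 6·1) = (-2, 6)
w2 = Sw1 = (6·(-2) + (-2)·6; (-2)·(-2) + 6·6) = (-24, 40)
Sw2 = (-224, 288)
w2·Sw2 = (-24)·(-224) + 40·288 = 16896; w2·w2 = (-24)·(-24) + 40·40 = 2176
λ ≈ 16896/2176 = 7.7647

7.7647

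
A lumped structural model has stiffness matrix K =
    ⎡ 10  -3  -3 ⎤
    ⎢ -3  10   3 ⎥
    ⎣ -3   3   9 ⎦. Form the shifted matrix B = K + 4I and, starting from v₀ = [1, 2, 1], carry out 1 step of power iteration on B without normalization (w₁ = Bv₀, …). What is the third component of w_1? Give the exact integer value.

B = K + 4I has rows (14, -3, -3); (-3, 14, 3); (-3, 3, 13)
w1 = Bv₀ = (5, 28, 16)
Requested component of w1: 16

16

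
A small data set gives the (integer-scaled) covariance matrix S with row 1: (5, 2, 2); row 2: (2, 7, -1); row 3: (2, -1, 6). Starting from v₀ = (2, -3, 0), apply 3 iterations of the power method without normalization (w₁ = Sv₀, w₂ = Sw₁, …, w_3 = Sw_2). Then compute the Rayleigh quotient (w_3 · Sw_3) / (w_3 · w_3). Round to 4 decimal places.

λ ≈ 7.7324

w1 = Sv₀ = (5·2 + 2·(-3) + 2·0; 2·2 + 7·(-3) + (-1)·0; 2·2 + (-1)·(-3) + 6·0) = (4, -17, 7)
w2 = Sw1 = (5·4 + 2·(-17) + 2·7; 2·4 + 7·(-17) + (-1)·7; 2·4 + (-1)·(-17) + 6·7) = (0, -118, 67)
w3 = Sw2 = (-102, -893, 520)
Sw3 = (-1256, -6975, 3809)
w3·Sw3 = (-102)·(-1256) + (-893)·(-6975) + 520·3809 = 8337467; w3·w3 = (-102)·(-102) + (-893)·(-893) + 520·520 = 1078253
λ ≈ 8337467/1078253 = 7.7324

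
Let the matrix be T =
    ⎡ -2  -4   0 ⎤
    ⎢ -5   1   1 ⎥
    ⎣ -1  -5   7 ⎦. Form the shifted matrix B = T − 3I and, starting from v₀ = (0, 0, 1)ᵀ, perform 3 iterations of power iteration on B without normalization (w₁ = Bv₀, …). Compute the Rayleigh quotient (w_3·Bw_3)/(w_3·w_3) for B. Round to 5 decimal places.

B = T − 3I has rows (-5, -4, 0); (-5, -2, 1); (-1, -5, 4)
w1 = Bv₀ = ((-5)·0 + (-4)·0 + 0·1; (-5)·0 + (-2)·0 + 1·1; (-1)·0 + (-5)·0 + 4·1) = (0, 1, 4)
w2 = Bw1 = ((-5)·0 + (-4)·1 + 0·4; (-5)·0 + (-2)·1 + 1·4; (-1)·0 + (-5)·1 + 4·4) = (-4, 2, 11)
w3 = Bw2 = (12, 27, 38)
Bw3 = (-168, -76, 5)
w3·Bw3 = -3878; w3·w3 = 2317; μ ≈ -3878/2317 = -1.67372

μ ≈ -1.67372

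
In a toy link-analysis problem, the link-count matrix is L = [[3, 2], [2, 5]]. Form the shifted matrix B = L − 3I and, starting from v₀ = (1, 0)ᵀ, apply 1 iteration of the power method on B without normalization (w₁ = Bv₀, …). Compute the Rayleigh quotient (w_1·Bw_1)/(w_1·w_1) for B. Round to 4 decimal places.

B = L − 3I has rows (0, 2); (2, 2)
w1 = Bv₀ = (0·1 + 2·0; 2·1 + 2·0) = (0, 2)
Bw1 = (4, 4)
w1·Bw1 = 8; w1·w1 = 4; μ ≈ 8/4 = 2.0000

μ ≈ 2.0000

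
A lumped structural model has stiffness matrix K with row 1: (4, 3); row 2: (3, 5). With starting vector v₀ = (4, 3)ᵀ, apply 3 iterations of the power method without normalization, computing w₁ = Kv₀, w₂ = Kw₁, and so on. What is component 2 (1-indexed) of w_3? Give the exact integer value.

1593

w1 = Kv₀ = (25, 27)
w2 = Kw1 = (181, 210)
w3 = Kw2 = (1354, 1593)
The requested component of w3 is 1593.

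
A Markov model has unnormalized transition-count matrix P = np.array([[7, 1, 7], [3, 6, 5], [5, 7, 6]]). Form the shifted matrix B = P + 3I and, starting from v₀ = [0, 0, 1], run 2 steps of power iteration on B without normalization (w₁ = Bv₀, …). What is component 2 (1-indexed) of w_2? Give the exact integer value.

111

B = P + 3I has rows (10, 1, 7); (3, 9, 5); (5, 7, 9)
w1 = Bv₀ = (10·0 + 1·0 + 7·1; 3·0 + 9·0 + 5·1; 5·0 + 7·0 + 9·1) = (7, 5, 9)
w2 = Bw1 = (10·7 + 1·5 + 7·9; 3·7 + 9·5 + 5·9; 5·7 + 7·5 + 9·9) = (138, 111, 151)
Requested component of w2: 111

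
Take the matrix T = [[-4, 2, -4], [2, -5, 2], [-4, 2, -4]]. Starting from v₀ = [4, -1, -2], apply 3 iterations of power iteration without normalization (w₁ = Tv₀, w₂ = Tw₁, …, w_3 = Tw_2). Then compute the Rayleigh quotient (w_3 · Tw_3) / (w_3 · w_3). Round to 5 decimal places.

λ ≈ -9.70151

w1 = Tv₀ = ((-4)·4 + 2·(-1) + (-4)·(-2); 2·4 + (-5)·(-1) + 2·(-2); (-4)·4 + 2·(-1) + (-4)·(-2)) = (-10, 9, -10)
w2 = Tw1 = ((-4)·(-10) + 2·9 + (-4)·(-10); 2·(-10) + (-5)·9 + 2·(-10); (-4)·(-10) + 2·9 + (-4)·(-10)) = (98, -85, 98)
w3 = Tw2 = (-954, 817, -954)
Tw3 = (9266, -7901, 9266)
w3·Tw3 = (-954)·9266 + 817·(-7901) + (-954)·9266 = -24134645; w3·w3 = (-954)·(-954) + 817·817 + (-954)·(-954) = 2487721
λ ≈ -24134645/2487721 = -9.70151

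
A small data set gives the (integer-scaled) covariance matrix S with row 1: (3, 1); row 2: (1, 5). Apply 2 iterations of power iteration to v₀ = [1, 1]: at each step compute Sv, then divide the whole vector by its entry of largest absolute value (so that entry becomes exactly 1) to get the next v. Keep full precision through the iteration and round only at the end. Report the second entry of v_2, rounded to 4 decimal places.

1.0000

Sv0 = (4.00000, 6.00000); divide by 6.00000 → v1 = (0.66667, 1.00000)
Sv1 = (3.00000, 5.66667); divide by 5.66667 → v2 = (0.52941, 1.00000)
Requested entry of v2: 34/34 = 1.0000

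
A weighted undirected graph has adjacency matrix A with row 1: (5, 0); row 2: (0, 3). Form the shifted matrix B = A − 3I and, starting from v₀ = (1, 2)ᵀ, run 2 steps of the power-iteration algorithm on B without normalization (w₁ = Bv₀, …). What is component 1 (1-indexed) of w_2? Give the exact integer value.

B = A − 3I has rows (2, 0); (0, 0)
w1 = Bv₀ = (2, 0)
w2 = Bw1 = (4, 0)
Requested component of w2: 4

4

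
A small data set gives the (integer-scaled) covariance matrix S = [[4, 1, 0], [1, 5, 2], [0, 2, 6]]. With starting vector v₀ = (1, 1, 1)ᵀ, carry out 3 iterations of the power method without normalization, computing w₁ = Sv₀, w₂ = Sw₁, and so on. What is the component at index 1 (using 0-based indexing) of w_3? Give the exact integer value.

w1 = Sv₀ = (5, 8, 8)
w2 = Sw1 = (28, 61, 64)
w3 = Sw2 = (173, 461, 506)
The requested component of w3 is 461.

461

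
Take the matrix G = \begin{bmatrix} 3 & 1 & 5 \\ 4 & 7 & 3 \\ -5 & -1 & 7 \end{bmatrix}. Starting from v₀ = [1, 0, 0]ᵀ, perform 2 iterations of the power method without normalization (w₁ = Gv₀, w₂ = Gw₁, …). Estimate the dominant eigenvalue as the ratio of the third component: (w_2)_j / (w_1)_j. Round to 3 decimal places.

10.800

w1 = Gv₀ = (3, 4, -5)
w2 = Gw1 = (-12, 25, -54)
Ratio at component: -54 / -5 = 10.800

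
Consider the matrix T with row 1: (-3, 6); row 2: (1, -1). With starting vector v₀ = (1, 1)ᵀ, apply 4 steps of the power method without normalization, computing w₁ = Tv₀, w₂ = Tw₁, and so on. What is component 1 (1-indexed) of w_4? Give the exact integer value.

w1 = Tv₀ = ((-3)·1 + 6·1; 1·1 + (-1)·1) = (3, 0)
w2 = Tw1 = ((-3)·3 + 6·0; 1·3 + (-1)·0) = (-9, 3)
w3 = Tw2 = (45, -12)
w4 = Tw3 = (-207, 57)
The requested component of w4 is -207.

-207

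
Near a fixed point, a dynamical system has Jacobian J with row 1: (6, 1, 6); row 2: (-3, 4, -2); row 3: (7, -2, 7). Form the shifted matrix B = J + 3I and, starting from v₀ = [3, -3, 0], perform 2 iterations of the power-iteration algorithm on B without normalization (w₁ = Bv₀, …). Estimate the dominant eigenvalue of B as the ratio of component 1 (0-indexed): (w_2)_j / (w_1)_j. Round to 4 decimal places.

B = J + 3I has rows (9, 1, 6); (-3, 7, -2); (7, -2, 10)
w1 = Bv₀ = (9·3 + 1·(-3) + 6·0; (-3)·3 + 7·(-3) + (-2)·0; 7·3 + (-2)·(-3) + 10·0) = (24, -30, 27)
w2 = Bw1 = (9·24 + 1·(-30) + 6·27; (-3)·24 + 7·(-30) + (-2)·27; 7·24 + (-2)·(-30) + 10·27) = (348, -336, 498)
Ratio: -336/-30 = 11.2000

11.2000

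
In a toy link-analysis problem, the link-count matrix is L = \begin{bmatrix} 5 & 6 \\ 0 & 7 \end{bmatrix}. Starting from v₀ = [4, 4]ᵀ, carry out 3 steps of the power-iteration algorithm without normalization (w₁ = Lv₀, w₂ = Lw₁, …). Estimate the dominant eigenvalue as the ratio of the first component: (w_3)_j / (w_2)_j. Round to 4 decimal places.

w1 = Lv₀ = (5·4 + 6·4; 0·4 + 7·4) = (44, 28)
w2 = Lw1 = (5·44 + 6·28; 0·44 + 7·28) = (388, 196)
w3 = Lw2 = (3116, 1372)
Ratio at component: 3116 / 388 = 8.0309

λ ≈ 8.0309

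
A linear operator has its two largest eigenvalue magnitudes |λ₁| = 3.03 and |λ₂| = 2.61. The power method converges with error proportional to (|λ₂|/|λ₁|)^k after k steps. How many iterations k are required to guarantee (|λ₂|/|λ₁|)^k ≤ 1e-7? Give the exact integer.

|λ₂/λ₁| = 2.61/3.03 = 0.86139
Need k ≥ ln(1e-7) / ln(0.86139) = -16.1181 / -0.1492 ≈ 108.021
Smallest integer k satisfying the bound: 109

109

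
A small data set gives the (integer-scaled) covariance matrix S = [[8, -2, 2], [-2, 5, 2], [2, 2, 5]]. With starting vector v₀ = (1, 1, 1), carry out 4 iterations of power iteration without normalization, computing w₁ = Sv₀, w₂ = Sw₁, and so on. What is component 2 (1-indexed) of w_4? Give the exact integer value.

w1 = Sv₀ = (8·1 + (-2)·1 + 2·1; (-2)·1 + 5·1 + 2·1; 2·1 + 2·1 + 5·1) = (8, 5, 9)
w2 = Sw1 = (8·8 + (-2)·5 + 2·9; (-2)·8 + 5·5 + 2·9; 2·8 + 2·5 + 5·9) = (72, 27, 71)
w3 = Sw2 = (664, 133, 553)
w4 = Sw3 = (6152, 443, 4359)
The requested component of w4 is 443.

443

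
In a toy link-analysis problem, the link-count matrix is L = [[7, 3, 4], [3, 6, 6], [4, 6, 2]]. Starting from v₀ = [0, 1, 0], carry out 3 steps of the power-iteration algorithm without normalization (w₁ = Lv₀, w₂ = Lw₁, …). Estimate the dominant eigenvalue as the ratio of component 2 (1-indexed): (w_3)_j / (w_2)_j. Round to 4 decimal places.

w1 = Lv₀ = (3, 6, 6)
w2 = Lw1 = (63, 81, 60)
w3 = Lw2 = (924, 1035, 858)
Ratio at component: 1035 / 81 = 12.7778

λ ≈ 12.7778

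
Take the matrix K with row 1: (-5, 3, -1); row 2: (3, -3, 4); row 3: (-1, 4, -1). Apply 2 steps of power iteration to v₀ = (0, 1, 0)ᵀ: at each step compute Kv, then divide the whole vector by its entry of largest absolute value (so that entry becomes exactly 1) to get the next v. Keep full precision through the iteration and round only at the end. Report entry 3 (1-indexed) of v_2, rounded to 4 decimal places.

-0.5588

Kv0 = (3.00000, -3.00000, 4.00000); divide by 4.00000 → v1 = (0.75000, -0.75000, 1.00000)
Kv1 = (-7.00000, 8.50000, -4.75000); divide by 8.50000 → v2 = (-0.82353, 1.00000, -0.55882)
Requested entry of v2: -19/34 = -0.5588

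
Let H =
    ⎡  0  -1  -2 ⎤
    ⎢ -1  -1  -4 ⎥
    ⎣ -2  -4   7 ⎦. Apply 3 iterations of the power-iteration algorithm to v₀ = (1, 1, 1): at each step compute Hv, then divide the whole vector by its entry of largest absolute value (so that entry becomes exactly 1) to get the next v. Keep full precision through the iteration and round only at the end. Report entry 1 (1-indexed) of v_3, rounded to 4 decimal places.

Hv0 = (-3.00000, -6.00000, 1.00000); divide by -6.00000 → v1 = (0.50000, 1.00000, -0.16667)
Hv1 = (-0.66667, -0.83333, -6.16667); divide by -6.16667 → v2 = (0.10811, 0.13514, 1.00000)
Hv2 = (-2.13514, -4.24324, 6.24324); divide by 6.24324 → v3 = (-0.34199, -0.67965, 1.00000)
Requested entry of v3: -79/231 = -0.3420

-0.3420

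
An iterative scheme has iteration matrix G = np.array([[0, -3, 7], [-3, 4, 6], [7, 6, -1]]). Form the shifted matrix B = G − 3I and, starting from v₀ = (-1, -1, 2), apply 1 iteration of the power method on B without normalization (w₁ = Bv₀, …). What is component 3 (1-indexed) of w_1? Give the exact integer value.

-21

B = G − 3I has rows (-3, -3, 7); (-3, 1, 6); (7, 6, -4)
w1 = Bv₀ = (20, 14, -21)
Requested component of w1: -21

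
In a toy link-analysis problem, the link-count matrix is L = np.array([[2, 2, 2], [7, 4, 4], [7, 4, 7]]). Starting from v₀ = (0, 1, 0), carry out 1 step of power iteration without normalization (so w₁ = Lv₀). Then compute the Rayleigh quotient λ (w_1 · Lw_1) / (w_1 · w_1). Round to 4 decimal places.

λ ≈ 12.6667

w1 = Lv₀ = (2·0 + 2·1 + 2·0; 7·0 + 4·1 + 4·0; 7·0 + 4·1 + 7·0) = (2, 4, 4)
Lw1 = (20, 46, 58)
w1·Lw1 = 2·20 + 4·46 + 4·58 = 456; w1·w1 = 2·2 + 4·4 + 4·4 = 36
λ ≈ 456/36 = 12.6667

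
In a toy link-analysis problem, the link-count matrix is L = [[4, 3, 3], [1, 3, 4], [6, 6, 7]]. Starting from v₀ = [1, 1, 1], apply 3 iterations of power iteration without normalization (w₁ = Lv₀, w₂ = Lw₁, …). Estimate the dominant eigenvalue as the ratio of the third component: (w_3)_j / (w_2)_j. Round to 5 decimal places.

12.75104

w1 = Lv₀ = (4·1 + 3·1 + 3·1; 1·1 + 3·1 + 4·1; 6·1 + 6·1 + 7·1) = (10, 8, 19)
w2 = Lw1 = (4·10 + 3·8 + 3·19; 1·10 + 3·8 + 4·19; 6·10 + 6·8 + 7·19) = (121, 110, 241)
w3 = Lw2 = (1537, 1415, 3073)
Ratio at component: 3073 / 241 = 12.75104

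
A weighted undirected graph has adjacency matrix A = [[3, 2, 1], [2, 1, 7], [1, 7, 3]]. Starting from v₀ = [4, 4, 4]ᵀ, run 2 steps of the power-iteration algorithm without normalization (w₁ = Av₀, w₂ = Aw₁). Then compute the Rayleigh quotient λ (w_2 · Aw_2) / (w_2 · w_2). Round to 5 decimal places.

w1 = Av₀ = (3·4 + 2·4 + 1·4; 2·4 + 1·4 + 7·4; 1·4 + 7·4 + 3·4) = (24, 40, 44)
w2 = Aw1 = (3·24 + 2·40 + 1·44; 2·24 + 1·40 + 7·44; 1·24 + 7·40 + 3·44) = (196, 396, 436)
Aw2 = (1816, 3840, 4276)
w2·Aw2 = 196·1816 + 396·3840 + 436·4276 = 3740912; w2·w2 = 196·196 + 396·396 + 436·436 = 385328
λ ≈ 3740912/385328 = 9.70838

λ ≈ 9.70838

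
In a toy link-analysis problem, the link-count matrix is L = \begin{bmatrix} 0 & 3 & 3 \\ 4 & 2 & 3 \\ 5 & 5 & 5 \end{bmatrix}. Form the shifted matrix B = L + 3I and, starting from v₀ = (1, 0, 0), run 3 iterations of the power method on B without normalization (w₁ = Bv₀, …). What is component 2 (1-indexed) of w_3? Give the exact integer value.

604

B = L + 3I has rows (3, 3, 3); (4, 5, 3); (5, 5, 8)
w1 = Bv₀ = (3·1 + 3·0 + 3·0; 4·1 + 5·0 + 3·0; 5·1 + 5·0 + 8·0) = (3, 4, 5)
w2 = Bw1 = (3·3 + 3·4 + 3·5; 4·3 + 5·4 + 3·5; 5·3 + 5·4 + 8·5) = (36, 47, 75)
w3 = Bw2 = (474, 604, 1015)
Requested component of w3: 604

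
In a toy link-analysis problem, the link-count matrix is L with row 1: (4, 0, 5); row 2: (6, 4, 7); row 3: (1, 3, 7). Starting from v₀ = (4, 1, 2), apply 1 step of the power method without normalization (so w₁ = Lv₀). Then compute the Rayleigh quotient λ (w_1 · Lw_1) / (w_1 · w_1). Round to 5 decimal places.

λ ≈ 10.93197

w1 = Lv₀ = (26, 42, 21)
Lw1 = (209, 471, 299)
w1·Lw1 = 26·209 + 42·471 + 21·299 = 31495; w1·w1 = 26·26 + 42·42 + 21·21 = 2881
λ ≈ 31495/2881 = 10.93197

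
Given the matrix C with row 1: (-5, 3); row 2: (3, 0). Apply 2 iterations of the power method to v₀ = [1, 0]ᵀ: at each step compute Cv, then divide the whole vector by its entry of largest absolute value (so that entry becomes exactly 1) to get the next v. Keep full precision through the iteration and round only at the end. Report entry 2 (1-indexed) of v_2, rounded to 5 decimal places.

-0.44118

Cv0 = (-5.000000, 3.000000); divide by -5.000000 → v1 = (1.000000, -0.600000)
Cv1 = (-6.800000, 3.000000); divide by -6.800000 → v2 = (1.000000, -0.441176)
Requested entry of v2: -15/34 = -0.44118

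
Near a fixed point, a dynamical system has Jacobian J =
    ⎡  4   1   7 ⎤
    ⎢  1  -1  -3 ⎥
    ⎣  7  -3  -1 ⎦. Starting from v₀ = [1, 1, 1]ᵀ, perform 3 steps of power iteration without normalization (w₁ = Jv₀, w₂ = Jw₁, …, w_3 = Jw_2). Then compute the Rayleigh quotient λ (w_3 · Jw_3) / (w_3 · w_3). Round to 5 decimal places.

w1 = Jv₀ = (4·1 + 1·1 + 7·1; 1·1 + (-1)·1 + (-3)·1; 7·1 + (-3)·1 + (-1)·1) = (12, -3, 3)
w2 = Jw1 = (4·12 + 1·(-3) + 7·3; 1·12 + (-1)·(-3) + (-3)·3; 7·12 + (-3)·(-3) + (-1)·3) = (66, 6, 90)
w3 = Jw2 = (900, -210, 354)
Jw3 = (5868, 48, 6576)
w3·Jw3 = 900·5868 + (-210)·48 + 354·6576 = 7599024; w3·w3 = 900·900 + (-210)·(-210) + 354·354 = 979416
λ ≈ 7599024/979416 = 7.75873

λ ≈ 7.75873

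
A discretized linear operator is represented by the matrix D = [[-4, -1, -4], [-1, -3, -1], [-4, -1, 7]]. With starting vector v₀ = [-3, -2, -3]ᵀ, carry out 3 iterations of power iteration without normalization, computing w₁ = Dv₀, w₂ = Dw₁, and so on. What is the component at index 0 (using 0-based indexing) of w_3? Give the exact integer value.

w1 = Dv₀ = ((-4)·(-3) + (-1)·(-2) + (-4)·(-3); (-1)·(-3) + (-3)·(-2) + (-1)·(-3); (-4)·(-3) + (-1)·(-2) + 7·(-3)) = (26, 12, -7)
w2 = Dw1 = ((-4)·26 + (-1)·12 + (-4)·(-7); (-1)·26 + (-3)·12 + (-1)·(-7); (-4)·26 + (-1)·12 + 7·(-7)) = (-88, -55, -165)
w3 = Dw2 = (1067, 418, -748)
The requested component of w3 is 1067.

1067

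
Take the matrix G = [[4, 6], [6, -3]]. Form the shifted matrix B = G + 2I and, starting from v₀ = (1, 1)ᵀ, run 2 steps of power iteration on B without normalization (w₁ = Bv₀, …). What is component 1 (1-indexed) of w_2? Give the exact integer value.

B = G + 2I has rows (6, 6); (6, -1)
w1 = Bv₀ = (12, 5)
w2 = Bw1 = (102, 67)
Requested component of w2: 102

102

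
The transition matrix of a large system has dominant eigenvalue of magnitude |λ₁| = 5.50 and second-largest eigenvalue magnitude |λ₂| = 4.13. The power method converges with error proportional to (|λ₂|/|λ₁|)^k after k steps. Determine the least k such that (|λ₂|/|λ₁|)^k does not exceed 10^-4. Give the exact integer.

33

|λ₂/λ₁| = 4.13/5.50 = 0.75091
Need k ≥ ln(10^-4) / ln(0.75091) = -9.2103 / -0.2865 ≈ 32.151
Smallest integer k satisfying the bound: 33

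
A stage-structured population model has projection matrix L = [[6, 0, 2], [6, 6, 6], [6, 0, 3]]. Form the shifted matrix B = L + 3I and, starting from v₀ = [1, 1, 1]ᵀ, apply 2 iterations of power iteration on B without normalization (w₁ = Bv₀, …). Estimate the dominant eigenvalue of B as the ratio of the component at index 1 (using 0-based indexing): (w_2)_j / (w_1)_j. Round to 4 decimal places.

B = L + 3I has rows (9, 0, 2); (6, 9, 6); (6, 0, 6)
w1 = Bv₀ = (11, 21, 12)
w2 = Bw1 = (123, 327, 138)
Ratio: 327/21 = 15.5714

μ ≈ 15.5714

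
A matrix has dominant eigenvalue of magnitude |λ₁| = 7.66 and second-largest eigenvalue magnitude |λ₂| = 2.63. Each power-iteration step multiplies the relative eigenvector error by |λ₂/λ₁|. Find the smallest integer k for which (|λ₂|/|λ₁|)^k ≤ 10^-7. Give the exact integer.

16

|λ₂/λ₁| = 2.63/7.66 = 0.34334
Need k ≥ ln(10^-7) / ln(0.34334) = -16.1181 / -1.0690 ≈ 15.077
Smallest integer k satisfying the bound: 16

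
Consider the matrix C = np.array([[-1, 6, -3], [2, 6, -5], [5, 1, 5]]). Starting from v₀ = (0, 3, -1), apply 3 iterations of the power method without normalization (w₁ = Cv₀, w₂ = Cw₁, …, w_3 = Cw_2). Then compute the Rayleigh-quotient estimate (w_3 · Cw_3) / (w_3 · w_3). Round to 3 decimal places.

w1 = Cv₀ = ((-1)·0 + 6·3 + (-3)·(-1); 2·0 + 6·3 + (-5)·(-1); 5·0 + 1·3 + 5·(-1)) = (21, 23, -2)
w2 = Cw1 = ((-1)·21 + 6·23 + (-3)·(-2); 2·21 + 6·23 + (-5)·(-2); 5·21 + 1·23 + 5·(-2)) = (123, 190, 118)
w3 = Cw2 = (663, 796, 1395)
Cw3 = (-72, -873, 11086)
w3·Cw3 = 663·(-72) + 796·(-873) + 1395·11086 = 14722326; w3·w3 = 663·663 + 796·796 + 1395·1395 = 3019210
λ ≈ 14722326/3019210 = 4.876

4.876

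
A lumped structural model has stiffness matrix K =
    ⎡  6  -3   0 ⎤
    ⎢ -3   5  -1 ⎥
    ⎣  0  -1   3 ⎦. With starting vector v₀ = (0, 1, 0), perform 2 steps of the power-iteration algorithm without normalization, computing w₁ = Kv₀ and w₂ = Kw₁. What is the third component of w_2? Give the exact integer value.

w1 = Kv₀ = (-3, 5, -1)
w2 = Kw1 = (-33, 35, -8)
The requested component of w2 is -8.

-8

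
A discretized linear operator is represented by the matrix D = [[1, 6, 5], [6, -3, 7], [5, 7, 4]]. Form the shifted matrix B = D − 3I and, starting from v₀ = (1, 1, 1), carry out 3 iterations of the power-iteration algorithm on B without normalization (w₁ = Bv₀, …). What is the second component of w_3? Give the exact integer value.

B = D − 3I has rows (-2, 6, 5); (6, -6, 7); (5, 7, 1)
w1 = Bv₀ = ((-2)·1 + 6·1 + 5·1; 6·1 + (-6)·1 + 7·1; 5·1 + 7·1 + 1·1) = (9, 7, 13)
w2 = Bw1 = ((-2)·9 + 6·7 + 5·13; 6·9 + (-6)·7 + 7·13; 5·9 + 7·7 + 1·13) = (89, 103, 107)
w3 = Bw2 = (975, 665, 1273)
Requested component of w3: 665

665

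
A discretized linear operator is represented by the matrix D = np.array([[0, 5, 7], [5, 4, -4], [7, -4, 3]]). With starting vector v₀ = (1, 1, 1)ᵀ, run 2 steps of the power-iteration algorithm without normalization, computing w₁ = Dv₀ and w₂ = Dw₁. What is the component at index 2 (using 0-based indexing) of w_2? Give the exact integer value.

82

w1 = Dv₀ = (0·1 + 5·1 + 7·1; 5·1 + 4·1 + (-4)·1; 7·1 + (-4)·1 + 3·1) = (12, 5, 6)
w2 = Dw1 = (0·12 + 5·5 + 7·6; 5·12 + 4·5 + (-4)·6; 7·12 + (-4)·5 + 3·6) = (67, 56, 82)
The requested component of w2 is 82.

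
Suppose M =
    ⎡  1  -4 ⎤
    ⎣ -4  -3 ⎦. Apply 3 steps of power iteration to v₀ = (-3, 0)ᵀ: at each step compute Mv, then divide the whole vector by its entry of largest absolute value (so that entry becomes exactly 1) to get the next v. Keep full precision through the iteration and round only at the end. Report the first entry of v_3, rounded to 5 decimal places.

0.16304

Mv0 = (-3.000000, 12.000000); divide by 12.000000 → v1 = (-0.250000, 1.000000)
Mv1 = (-4.250000, -2.000000); divide by -4.250000 → v2 = (1.000000, 0.470588)
Mv2 = (-0.882353, -5.411765); divide by -5.411765 → v3 = (0.163043, 1.000000)
Requested entry of v3: 45/276 = 0.16304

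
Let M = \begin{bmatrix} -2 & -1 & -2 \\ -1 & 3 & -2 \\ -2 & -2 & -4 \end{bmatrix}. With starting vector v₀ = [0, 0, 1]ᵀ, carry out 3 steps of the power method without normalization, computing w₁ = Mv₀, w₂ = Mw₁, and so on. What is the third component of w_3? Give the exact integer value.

w1 = Mv₀ = (-2, -2, -4)
w2 = Mw1 = (14, 4, 24)
w3 = Mw2 = (-80, -50, -132)
The requested component of w3 is -132.

-132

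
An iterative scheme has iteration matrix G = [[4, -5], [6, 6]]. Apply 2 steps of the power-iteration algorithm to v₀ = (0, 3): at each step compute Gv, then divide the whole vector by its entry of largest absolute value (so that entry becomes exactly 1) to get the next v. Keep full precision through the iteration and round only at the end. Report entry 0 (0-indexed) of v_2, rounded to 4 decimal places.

Gv0 = (-15.00000, 18.00000); divide by 18.00000 → v1 = (-0.83333, 1.00000)
Gv1 = (-8.33333, 1.00000); divide by -8.33333 → v2 = (1.00000, -0.12000)
Requested entry of v2: -150/-150 = 1.0000

1.0000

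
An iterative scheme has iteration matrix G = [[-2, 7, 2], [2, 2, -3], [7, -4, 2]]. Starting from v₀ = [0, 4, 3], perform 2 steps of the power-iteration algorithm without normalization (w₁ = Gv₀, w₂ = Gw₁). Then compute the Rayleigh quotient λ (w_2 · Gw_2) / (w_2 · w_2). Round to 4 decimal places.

w1 = Gv₀ = (34, -1, -10)
w2 = Gw1 = (-95, 96, 222)
Gw2 = (1306, -664, -605)
w2·Gw2 = (-95)·1306 + 96·(-664) + 222·(-605) = -322124; w2·w2 = (-95)·(-95) + 96·96 + 222·222 = 67525
λ ≈ -322124/67525 = -4.7704

-4.7704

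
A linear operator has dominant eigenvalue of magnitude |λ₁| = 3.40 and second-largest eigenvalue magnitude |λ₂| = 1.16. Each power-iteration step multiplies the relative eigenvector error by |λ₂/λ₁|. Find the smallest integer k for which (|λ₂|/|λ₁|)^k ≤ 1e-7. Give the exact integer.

15

|λ₂/λ₁| = 1.16/3.40 = 0.34118
Need k ≥ ln(1e-7) / ln(0.34118) = -16.1181 / -1.0754 ≈ 14.989
Smallest integer k satisfying the bound: 15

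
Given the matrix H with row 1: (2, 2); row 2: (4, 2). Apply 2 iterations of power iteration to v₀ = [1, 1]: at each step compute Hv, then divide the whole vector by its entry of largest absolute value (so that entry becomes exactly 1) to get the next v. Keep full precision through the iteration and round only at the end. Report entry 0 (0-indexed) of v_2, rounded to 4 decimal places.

0.7143

Hv0 = (4.00000, 6.00000); divide by 6.00000 → v1 = (0.66667, 1.00000)
Hv1 = (3.33333, 4.66667); divide by 4.66667 → v2 = (0.71429, 1.00000)
Requested entry of v2: 20/28 = 0.7143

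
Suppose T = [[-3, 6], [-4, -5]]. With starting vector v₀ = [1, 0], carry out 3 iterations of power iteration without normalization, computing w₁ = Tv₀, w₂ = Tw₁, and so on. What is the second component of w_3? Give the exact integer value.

-100

w1 = Tv₀ = (-3, -4)
w2 = Tw1 = (-15, 32)
w3 = Tw2 = (237, -100)
The requested component of w3 is -100.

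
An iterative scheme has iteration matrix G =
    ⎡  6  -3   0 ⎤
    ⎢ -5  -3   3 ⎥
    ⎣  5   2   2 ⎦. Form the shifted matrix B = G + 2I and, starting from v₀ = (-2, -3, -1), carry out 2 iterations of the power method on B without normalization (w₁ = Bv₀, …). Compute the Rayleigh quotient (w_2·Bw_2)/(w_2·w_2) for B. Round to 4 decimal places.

B = G + 2I has rows (8, -3, 0); (-5, -1, 3); (5, 2, 4)
w1 = Bv₀ = (-7, 10, -20)
w2 = Bw1 = (-86, -35, -95)
Bw2 = (-583, 180, -880)
w2·Bw2 = 127438; w2·w2 = 17646; μ ≈ 127438/17646 = 7.2219

7.2219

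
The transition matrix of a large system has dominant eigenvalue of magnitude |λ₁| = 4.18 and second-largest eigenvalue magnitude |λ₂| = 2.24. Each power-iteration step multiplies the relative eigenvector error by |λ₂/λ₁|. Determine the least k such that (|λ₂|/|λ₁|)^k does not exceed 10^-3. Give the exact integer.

|λ₂/λ₁| = 2.24/4.18 = 0.53589
Need k ≥ ln(10^-3) / ln(0.53589) = -6.9078 / -0.6238 ≈ 11.073
Smallest integer k satisfying the bound: 12

12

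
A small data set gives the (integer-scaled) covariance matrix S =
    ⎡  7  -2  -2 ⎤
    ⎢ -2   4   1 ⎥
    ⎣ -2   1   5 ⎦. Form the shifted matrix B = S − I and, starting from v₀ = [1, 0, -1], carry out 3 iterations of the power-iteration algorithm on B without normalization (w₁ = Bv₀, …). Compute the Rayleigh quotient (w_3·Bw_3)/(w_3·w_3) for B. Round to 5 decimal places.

8.19125

B = S − I has rows (6, -2, -2); (-2, 3, 1); (-2, 1, 4)
w1 = Bv₀ = (8, -3, -6)
w2 = Bw1 = (66, -31, -43)
w3 = Bw2 = (544, -268, -335)
Bw3 = (4470, -2227, -2696)
w3·Bw3 = 3931676; w3·w3 = 479985; μ ≈ 3931676/479985 = 8.19125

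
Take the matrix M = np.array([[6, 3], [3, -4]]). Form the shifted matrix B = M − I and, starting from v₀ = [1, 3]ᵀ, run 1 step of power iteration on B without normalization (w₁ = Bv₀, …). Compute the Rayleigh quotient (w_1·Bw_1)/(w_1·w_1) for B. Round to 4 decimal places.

B = M − I has rows (5, 3); (3, -5)
w1 = Bv₀ = (5·1 + 3·3; 3·1 + (-5)·3) = (14, -12)
Bw1 = (34, 102)
w1·Bw1 = -748; w1·w1 = 340; μ ≈ -748/340 = -2.2000

-2.2000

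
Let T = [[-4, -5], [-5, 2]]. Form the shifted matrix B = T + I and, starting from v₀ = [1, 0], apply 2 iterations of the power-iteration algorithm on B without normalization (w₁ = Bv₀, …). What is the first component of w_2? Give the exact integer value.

B = T + I has rows (-3, -5); (-5, 3)
w1 = Bv₀ = ((-3)·1 + (-5)·0; (-5)·1 + 3·0) = (-3, -5)
w2 = Bw1 = ((-3)·(-3) + (-5)·(-5); (-5)·(-3) + 3·(-5)) = (34, 0)
Requested component of w2: 34

34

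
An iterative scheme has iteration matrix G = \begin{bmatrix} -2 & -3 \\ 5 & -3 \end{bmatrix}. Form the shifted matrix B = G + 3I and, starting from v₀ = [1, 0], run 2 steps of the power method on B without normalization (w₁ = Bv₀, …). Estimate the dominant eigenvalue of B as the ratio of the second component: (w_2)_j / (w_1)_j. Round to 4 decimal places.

1.0000

B = G + 3I has rows (1, -3); (5, 0)
w1 = Bv₀ = (1, 5)
w2 = Bw1 = (-14, 5)
Ratio: 5/5 = 1.0000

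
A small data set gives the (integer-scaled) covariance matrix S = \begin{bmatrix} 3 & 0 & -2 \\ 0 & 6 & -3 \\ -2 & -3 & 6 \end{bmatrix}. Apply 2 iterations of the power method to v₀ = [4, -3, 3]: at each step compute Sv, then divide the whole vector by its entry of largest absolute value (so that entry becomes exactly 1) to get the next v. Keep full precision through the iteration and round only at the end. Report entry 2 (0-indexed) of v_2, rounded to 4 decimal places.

-0.8356

Sv0 = (6.00000, -27.00000, 19.00000); divide by -27.00000 → v1 = (-0.22222, 1.00000, -0.70370)
Sv1 = (0.74074, 8.11111, -6.77778); divide by 8.11111 → v2 = (0.09132, 1.00000, -0.83562)
Requested entry of v2: 183/-219 = -0.8356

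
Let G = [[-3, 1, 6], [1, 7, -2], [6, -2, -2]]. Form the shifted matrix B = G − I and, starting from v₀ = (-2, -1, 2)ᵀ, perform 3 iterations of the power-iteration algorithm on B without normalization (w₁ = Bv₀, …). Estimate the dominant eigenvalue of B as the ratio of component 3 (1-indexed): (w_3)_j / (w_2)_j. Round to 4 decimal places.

μ ≈ -8.7097

B = G − I has rows (-4, 1, 6); (1, 6, -2); (6, -2, -3)
w1 = Bv₀ = ((-4)·(-2) + 1·(-1) + 6·2; 1·(-2) + 6·(-1) + (-2)·2; 6·(-2) + (-2)·(-1) + (-3)·2) = (19, -12, -16)
w2 = Bw1 = ((-4)·19 + 1·(-12) + 6·(-16); 1·19 + 6·(-12) + (-2)·(-16); 6·19 + (-2)·(-12) + (-3)·(-16)) = (-184, -21, 186)
w3 = Bw2 = (1831, -682, -1620)
Ratio: -1620/186 = -8.7097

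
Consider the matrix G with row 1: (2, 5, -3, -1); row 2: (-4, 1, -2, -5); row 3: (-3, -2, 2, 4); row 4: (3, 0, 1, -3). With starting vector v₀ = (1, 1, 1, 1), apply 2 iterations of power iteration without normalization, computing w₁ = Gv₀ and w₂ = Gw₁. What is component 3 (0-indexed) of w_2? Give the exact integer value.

7

w1 = Gv₀ = (2·1 + 5·1 + (-3)·1 + (-1)·1; (-4)·1 + 1·1 + (-2)·1 + (-5)·1; (-3)·1 + (-2)·1 + 2·1 + 4·1; 3·1 + 0·1 + 1·1 + (-3)·1) = (3, -10, 1, 1)
w2 = Gw1 = (2·3 + 5·(-10) + (-3)·1 + (-1)·1; (-4)·3 + 1·(-10) + (-2)·1 + (-5)·1; (-3)·3 + (-2)·(-10) + 2·1 + 4·1; 3·3 + 0·(-10) + 1·1 + (-3)·1) = (-48, -29, 17, 7)
The requested component of w2 is 7.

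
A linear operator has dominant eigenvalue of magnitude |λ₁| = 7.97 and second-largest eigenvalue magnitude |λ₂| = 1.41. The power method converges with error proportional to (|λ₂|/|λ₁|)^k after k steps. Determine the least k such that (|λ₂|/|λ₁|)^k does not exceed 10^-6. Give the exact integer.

|λ₂/λ₁| = 1.41/7.97 = 0.17691
Need k ≥ ln(10^-6) / ln(0.17691) = -13.8155 / -1.7321 ≈ 7.976
Smallest integer k satisfying the bound: 8

8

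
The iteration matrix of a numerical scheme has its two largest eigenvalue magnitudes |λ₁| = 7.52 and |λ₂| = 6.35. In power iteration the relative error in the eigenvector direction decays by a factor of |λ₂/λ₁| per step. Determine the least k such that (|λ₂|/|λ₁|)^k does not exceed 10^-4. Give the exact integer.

55

|λ₂/λ₁| = 6.35/7.52 = 0.84441
Need k ≥ ln(10^-4) / ln(0.84441) = -9.2103 / -0.1691 ≈ 54.463
Smallest integer k satisfying the bound: 55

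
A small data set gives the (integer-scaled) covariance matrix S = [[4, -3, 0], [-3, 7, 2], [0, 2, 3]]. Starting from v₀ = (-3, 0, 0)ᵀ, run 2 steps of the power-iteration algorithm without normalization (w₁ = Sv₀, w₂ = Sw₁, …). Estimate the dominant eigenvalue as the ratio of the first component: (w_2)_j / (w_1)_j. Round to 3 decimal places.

w1 = Sv₀ = (4·(-3) + (-3)·0 + 0·0; (-3)·(-3) + 7·0 + 2·0; 0·(-3) + 2·0 + 3·0) = (-12, 9, 0)
w2 = Sw1 = (4·(-12) + (-3)·9 + 0·0; (-3)·(-12) + 7·9 + 2·0; 0·(-12) + 2·9 + 3·0) = (-75, 99, 18)
Ratio at component: -75 / -12 = 6.250

6.250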